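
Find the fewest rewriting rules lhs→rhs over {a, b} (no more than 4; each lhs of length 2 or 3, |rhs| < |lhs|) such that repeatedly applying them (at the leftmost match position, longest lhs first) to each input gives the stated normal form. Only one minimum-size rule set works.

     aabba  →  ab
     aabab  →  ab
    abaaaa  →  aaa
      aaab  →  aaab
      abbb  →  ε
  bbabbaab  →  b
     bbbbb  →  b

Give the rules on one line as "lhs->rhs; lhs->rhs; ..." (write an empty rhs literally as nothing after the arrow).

  | aabba => aba => ab
  | aabab => aabb => ab
  | abaaaa => aaa
  | aaab

abb->b; ba->b; baa->; bb->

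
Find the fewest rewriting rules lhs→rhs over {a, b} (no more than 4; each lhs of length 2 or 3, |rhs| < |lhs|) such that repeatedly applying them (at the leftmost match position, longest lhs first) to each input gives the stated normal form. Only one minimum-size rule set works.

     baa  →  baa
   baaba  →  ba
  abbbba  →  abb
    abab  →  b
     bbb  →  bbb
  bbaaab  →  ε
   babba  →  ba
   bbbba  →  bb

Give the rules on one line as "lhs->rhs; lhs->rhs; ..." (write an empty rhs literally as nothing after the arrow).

  | baa
  | baaba => ba
  | abbbba => abb
  | abab => b

aab->; aba->; bba->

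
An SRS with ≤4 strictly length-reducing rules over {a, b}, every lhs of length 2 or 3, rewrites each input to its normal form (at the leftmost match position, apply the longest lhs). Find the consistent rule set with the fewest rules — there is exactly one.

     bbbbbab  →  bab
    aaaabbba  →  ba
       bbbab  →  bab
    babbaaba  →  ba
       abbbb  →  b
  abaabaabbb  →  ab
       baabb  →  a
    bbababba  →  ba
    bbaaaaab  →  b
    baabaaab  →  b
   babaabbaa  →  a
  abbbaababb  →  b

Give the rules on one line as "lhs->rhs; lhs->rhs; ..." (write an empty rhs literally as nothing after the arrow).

aa->b; bb->a; bba->; bbb->b

  | bbbbbab => bbbab => bab
  | aaaabbba => baabbba => bbbbba => bbba => ba
  | bbbab => bab
  | babbaaba => baaba => bbba => ba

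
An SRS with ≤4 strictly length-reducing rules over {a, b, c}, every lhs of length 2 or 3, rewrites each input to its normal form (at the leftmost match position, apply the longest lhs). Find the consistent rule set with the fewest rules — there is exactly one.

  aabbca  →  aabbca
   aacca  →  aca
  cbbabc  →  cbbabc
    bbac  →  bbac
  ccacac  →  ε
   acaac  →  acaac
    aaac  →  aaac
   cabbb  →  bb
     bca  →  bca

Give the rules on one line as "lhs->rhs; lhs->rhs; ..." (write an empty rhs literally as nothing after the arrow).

  | aabbca
  | aacca => aca
  | cbbabc
  | bbac

acc->c; cab->; cac->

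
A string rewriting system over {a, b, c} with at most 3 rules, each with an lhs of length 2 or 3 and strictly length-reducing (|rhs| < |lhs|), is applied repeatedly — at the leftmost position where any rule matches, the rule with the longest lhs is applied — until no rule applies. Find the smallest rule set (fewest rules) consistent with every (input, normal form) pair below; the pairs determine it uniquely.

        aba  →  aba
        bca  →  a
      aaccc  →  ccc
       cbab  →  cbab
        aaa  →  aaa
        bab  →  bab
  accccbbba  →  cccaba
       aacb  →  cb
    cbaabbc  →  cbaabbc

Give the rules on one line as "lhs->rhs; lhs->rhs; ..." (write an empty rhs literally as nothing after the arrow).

  | aba
  | bca => a
  | aaccc => accc => ccc
  | cbab

ac->c; bca->a; cbb->a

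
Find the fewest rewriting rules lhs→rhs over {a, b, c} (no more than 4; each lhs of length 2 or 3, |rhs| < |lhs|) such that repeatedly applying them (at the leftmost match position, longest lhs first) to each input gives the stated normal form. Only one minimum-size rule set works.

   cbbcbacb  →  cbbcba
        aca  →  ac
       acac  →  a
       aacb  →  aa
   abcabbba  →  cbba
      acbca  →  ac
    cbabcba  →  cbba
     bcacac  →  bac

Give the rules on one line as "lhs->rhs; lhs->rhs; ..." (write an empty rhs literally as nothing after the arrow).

ab->c; acb->a; ca->c; cc->

  | cbbcbacb => cbbcba
  | aca => ac
  | acac => acc => a
  | aacb => aa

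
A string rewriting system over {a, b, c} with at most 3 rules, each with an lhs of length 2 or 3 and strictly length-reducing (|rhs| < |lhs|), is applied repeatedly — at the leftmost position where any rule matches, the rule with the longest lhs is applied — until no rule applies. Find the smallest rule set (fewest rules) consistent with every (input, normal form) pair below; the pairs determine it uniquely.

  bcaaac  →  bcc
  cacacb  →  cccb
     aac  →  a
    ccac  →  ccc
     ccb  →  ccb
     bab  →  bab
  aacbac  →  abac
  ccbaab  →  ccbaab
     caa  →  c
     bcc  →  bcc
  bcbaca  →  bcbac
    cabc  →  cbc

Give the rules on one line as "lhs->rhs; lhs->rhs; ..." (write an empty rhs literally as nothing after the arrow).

  | bcaaac => bcaac => bcac => bcc
  | cacacb => ccacb => cccb
  | aac => a
  | ccac => ccc

aac->a; ca->c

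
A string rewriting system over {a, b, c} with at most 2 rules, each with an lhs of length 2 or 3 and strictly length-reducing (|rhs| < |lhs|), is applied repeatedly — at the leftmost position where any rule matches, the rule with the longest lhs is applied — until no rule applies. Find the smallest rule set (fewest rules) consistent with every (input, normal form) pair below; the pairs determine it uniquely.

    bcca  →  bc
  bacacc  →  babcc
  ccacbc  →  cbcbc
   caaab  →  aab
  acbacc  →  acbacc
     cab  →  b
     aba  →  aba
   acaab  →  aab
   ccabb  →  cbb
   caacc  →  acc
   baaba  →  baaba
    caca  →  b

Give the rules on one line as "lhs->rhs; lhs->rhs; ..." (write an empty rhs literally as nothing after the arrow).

  | bcca => bc
  | bacacc => babcc
  | ccacbc => cbcbc
  | caaab => aab

ca->; cac->bc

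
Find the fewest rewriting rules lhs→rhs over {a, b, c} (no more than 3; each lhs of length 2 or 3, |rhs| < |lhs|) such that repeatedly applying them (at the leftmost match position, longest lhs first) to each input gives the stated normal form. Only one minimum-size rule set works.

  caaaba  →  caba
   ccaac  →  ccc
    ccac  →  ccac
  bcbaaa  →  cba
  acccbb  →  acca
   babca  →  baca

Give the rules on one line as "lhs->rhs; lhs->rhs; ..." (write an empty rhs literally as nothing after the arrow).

  | caaaba => caba
  | ccaac => ccc
  | ccac
  | bcbaaa => cbaaa => cba

aa->; bc->c; cbb->a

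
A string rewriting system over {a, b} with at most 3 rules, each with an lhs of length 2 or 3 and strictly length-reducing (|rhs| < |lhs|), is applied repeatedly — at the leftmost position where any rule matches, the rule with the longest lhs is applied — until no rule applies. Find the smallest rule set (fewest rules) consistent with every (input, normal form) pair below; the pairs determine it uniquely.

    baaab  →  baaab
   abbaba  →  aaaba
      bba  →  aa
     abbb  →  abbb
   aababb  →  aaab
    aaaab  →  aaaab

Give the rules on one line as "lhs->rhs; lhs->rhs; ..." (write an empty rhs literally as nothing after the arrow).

bab->a; bba->aa

  | baaab
  | abbaba => aaaba
  | bba => aa
  | abbb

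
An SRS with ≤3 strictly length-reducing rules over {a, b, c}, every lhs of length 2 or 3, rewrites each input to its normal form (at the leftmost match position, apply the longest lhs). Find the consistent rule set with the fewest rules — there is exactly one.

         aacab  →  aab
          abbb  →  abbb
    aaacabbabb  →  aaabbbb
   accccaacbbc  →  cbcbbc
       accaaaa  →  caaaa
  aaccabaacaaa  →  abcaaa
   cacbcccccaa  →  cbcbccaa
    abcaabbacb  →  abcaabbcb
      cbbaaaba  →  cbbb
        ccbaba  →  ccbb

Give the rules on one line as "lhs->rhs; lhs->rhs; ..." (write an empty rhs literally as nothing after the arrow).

  | aacab => aab
  | abbb
  | aaacabbabb => aaabbabb => aaabbbb
  | accccaacbbc => cccaacbbc => cbaacbbc => cbacbbc => cbcbbc

ac->; ba->b; ccc->cb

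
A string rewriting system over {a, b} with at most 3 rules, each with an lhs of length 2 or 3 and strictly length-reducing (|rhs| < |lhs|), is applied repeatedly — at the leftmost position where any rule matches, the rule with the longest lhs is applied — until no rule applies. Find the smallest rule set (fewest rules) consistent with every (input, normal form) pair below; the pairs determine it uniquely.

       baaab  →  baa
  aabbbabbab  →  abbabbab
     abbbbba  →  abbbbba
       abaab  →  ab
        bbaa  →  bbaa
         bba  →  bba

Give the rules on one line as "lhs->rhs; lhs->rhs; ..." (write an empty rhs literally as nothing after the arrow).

  | baaab => baa
  | aabbbabbab => abbabbab
  | abbbbba
  | abaab => ab

aab->a; aba->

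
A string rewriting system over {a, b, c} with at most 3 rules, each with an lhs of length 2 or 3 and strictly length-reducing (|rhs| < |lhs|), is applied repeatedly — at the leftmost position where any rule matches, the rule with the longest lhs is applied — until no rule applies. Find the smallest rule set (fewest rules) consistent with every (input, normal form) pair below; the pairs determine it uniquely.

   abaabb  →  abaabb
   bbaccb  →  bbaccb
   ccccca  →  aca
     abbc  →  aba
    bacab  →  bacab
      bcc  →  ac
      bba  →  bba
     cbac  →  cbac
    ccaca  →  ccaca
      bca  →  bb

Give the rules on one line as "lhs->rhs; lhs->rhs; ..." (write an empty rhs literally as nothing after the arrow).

  | abaabb
  | bbaccb
  | ccccca => bcca => aca
  | abbc => aba

bc->a; bca->bb; ccc->b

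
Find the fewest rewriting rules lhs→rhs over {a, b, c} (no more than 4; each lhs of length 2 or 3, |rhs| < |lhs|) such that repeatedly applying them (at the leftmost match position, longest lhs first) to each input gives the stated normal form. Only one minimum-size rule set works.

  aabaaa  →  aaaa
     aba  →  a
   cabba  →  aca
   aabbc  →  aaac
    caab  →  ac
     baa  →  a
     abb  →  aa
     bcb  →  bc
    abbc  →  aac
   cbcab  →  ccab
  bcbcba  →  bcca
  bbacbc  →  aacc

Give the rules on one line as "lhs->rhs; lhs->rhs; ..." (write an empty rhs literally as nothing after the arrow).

  | aabaaa => aaaa
  | aba => a
  | cabba => caaa => aca
  | aabbc => aaac

ba->; bb->a; caa->ac; cb->c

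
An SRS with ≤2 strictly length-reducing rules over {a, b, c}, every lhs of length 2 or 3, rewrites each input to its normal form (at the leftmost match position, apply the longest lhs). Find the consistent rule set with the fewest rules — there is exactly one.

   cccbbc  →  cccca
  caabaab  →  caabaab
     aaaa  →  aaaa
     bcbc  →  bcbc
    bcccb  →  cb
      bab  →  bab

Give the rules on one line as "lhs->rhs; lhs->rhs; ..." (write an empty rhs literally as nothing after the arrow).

  | cccbbc => cccca
  | caabaab
  | aaaa
  | bcbc

bbc->ca; bcc->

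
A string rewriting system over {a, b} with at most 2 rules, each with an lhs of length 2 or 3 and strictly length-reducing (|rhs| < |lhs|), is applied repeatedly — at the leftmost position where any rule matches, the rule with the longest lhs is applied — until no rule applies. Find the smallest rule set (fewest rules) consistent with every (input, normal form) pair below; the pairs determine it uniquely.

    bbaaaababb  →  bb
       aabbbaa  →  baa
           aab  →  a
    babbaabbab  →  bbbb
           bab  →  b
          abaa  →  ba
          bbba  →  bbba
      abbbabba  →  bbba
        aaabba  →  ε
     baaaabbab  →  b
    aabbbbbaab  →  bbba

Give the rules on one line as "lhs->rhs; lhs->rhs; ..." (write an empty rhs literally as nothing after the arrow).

ab->; aba->b

  | bbaaaababb => bbaaabbb => bbaabb => bbab => bb
  | aabbbaa => abbaa => baa
  | aab => a
  | babbaabbab => bbaabbab => bbabab => bbbb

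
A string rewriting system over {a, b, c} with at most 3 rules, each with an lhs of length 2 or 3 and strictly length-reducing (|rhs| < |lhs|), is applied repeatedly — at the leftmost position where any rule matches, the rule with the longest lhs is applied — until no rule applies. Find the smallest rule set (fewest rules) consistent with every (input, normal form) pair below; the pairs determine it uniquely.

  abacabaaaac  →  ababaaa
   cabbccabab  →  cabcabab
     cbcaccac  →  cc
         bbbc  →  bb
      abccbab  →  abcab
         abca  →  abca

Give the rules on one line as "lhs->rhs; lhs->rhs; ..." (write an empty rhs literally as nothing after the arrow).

  | abacabaaaac => ababaaaac => ababaaa
  | cabbccabab => cabcabab
  | cbcaccac => caccac => ccac => cc
  | bbbc => bb

ac->; bbc->b; cb->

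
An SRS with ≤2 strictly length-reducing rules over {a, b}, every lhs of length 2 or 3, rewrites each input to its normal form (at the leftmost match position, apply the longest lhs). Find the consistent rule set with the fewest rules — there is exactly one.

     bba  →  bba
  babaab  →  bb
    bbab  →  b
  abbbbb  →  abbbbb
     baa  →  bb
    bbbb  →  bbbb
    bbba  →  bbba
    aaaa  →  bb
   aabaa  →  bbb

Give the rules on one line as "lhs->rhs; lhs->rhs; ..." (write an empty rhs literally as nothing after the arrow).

aa->b; bab->

  | bba
  | babaab => aab => bb
  | bbab => b
  | abbbbb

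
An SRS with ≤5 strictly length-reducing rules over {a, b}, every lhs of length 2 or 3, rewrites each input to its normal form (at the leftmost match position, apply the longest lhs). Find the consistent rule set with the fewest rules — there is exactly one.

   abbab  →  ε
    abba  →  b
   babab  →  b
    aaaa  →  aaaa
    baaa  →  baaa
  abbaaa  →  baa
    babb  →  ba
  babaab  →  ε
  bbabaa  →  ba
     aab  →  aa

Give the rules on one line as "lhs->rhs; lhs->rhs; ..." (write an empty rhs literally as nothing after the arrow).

ab->a; aba->b; bb->; bba->b

  | abbab => abab => bb => ε
  | abba => aba => b
  | babab => bbb => b
  | aaaa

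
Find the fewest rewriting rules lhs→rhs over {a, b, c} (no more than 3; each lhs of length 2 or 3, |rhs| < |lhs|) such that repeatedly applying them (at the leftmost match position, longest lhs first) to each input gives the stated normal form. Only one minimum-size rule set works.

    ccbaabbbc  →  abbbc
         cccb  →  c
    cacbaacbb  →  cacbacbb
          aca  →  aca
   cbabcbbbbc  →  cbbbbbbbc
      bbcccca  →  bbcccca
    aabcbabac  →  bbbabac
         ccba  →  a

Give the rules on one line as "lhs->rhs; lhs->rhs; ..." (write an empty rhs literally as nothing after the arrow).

  | ccbaabbbc => aabbbc => abbbc
  | cccb => c
  | cacbaacbb => cacbacbb
  | aca

aa->a; abc->bb; ccb->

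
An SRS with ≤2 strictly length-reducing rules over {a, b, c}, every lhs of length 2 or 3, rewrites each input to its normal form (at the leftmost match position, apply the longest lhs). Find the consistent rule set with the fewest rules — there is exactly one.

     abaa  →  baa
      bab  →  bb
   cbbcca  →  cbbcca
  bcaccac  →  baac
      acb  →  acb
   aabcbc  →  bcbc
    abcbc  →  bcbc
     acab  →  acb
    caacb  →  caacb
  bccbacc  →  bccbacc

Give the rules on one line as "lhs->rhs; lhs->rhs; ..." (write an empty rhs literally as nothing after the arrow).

  | abaa => baa
  | bab => bb
  | cbbcca
  | bcaccac => baccac => bacac => baac

ab->b; cac->ac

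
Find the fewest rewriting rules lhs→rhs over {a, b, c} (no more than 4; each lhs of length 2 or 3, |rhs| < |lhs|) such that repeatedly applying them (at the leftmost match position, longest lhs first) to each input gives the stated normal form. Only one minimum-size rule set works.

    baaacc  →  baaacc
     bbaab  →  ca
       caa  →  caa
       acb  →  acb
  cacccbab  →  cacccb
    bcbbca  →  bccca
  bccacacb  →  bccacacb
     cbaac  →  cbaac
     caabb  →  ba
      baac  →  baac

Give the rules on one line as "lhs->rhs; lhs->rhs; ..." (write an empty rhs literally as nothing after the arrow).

ab->; bb->c; cab->ba

  | baaacc
  | bbaab => caab => ca
  | caa
  | acb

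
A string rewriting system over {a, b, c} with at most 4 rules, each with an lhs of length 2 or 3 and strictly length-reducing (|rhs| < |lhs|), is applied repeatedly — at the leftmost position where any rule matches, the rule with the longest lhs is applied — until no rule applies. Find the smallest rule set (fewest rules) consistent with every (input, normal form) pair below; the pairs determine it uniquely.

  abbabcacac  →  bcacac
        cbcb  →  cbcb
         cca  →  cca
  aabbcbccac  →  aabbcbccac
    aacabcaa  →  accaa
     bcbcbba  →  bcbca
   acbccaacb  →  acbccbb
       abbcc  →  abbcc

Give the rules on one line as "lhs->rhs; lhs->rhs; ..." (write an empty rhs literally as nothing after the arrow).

aac->b; ba->a; bab->ac

  | abbabcacac => abaccacac => aaccacac => bcacac
  | cbcb
  | cca
  | aabbcbccac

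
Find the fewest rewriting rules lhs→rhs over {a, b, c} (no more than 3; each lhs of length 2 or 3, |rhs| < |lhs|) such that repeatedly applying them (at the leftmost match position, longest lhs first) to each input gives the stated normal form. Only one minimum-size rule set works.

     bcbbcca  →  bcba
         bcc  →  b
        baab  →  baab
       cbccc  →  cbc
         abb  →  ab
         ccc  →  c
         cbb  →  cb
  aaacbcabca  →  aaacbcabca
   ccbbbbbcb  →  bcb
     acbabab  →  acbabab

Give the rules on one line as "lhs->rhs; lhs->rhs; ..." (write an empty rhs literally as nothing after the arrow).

  | bcbbcca => bcbcca => bcba
  | bcc => b
  | baab
  | cbccc => cbc

bb->b; cc->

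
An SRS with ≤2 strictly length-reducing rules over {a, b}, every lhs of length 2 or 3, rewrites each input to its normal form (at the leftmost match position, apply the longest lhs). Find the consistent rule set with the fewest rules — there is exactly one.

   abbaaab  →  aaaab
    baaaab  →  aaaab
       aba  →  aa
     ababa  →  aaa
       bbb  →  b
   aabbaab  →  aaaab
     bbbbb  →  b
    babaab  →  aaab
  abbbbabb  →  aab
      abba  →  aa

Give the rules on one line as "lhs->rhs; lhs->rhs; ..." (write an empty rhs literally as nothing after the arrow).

ba->a; bb->b

  | abbaaab => abaaab => aaaab
  | baaaab => aaaab
  | aba => aa
  | ababa => aaba => aaa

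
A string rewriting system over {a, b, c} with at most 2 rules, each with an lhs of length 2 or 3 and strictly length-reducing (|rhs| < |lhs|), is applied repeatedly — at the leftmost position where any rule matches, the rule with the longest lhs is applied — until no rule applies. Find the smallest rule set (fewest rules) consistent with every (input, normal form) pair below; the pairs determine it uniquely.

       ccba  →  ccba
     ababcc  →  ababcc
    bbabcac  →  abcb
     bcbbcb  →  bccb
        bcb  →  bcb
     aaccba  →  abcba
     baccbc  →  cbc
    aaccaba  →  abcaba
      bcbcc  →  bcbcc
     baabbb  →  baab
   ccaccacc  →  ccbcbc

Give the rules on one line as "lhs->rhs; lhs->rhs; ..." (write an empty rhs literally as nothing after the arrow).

  | ccba
  | ababcc
  | bbabcac => abcac => abcb
  | bcbbcb => bccb

ac->b; bb->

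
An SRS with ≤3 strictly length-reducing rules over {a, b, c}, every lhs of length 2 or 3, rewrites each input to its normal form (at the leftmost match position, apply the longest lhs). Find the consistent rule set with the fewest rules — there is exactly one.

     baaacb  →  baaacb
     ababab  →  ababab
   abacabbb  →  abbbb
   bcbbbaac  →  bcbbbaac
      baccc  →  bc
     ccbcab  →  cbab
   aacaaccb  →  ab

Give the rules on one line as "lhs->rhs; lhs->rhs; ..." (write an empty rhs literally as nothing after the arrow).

  | baaacb
  | ababab
  | abacabbb => abbbb
  | bcbbbaac

aca->; acc->; cbc->b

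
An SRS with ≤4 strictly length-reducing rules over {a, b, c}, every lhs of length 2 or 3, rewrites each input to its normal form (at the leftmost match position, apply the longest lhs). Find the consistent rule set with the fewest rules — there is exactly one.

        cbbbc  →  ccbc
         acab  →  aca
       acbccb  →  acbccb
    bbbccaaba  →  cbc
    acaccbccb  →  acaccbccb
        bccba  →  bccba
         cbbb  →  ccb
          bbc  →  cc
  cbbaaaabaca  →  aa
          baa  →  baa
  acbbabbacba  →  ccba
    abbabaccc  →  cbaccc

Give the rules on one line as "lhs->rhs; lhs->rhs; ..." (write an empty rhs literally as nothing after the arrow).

  | cbbbc => ccbc
  | acab => aca
  | acbccb
  | bbbccaaba => cbccaaba => cbaba => cbc

ab->a; aba->c; bb->c; cca->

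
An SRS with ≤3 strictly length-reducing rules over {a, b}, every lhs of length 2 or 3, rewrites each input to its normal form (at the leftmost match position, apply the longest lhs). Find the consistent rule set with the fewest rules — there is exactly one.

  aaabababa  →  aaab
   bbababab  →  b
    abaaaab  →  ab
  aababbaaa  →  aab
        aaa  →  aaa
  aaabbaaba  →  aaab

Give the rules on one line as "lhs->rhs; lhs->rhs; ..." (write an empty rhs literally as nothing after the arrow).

ba->b; bb->b

  | aaabababa => aaabbaba => aaababa => aaabba => aaaba => aaab
  | bbababab => bababab => bbabab => babab => bbab => bab => bb => b
  | abaaaab => abaaab => abaab => abab => abb => ab
  | aababbaaa => aabbbaaa => aabbaaa => aabaaa => aabaa => aaba => aab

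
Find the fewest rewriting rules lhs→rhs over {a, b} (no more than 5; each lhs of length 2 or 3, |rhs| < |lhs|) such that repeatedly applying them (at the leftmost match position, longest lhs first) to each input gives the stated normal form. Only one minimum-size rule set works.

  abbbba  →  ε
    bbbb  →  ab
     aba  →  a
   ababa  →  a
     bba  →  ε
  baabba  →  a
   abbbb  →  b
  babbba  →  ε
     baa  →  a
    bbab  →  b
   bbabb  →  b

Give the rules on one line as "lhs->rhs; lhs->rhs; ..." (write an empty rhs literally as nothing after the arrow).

aa->; ba->; bb->b; bbb->a

  | abbbba => aaba => ba => ε
  | bbbb => ab
  | aba => a
  | ababa => aba => a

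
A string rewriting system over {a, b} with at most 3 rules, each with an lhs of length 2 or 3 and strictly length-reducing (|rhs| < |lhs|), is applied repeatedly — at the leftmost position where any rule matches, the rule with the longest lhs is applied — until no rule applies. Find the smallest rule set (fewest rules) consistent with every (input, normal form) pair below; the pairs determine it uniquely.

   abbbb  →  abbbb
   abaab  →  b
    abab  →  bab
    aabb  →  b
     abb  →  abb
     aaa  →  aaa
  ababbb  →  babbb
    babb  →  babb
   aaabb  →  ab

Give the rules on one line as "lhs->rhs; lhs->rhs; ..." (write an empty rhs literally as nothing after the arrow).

  | abbbb
  | abaab => baab => b
  | abab => bab
  | aabb => b

aab->; aba->ba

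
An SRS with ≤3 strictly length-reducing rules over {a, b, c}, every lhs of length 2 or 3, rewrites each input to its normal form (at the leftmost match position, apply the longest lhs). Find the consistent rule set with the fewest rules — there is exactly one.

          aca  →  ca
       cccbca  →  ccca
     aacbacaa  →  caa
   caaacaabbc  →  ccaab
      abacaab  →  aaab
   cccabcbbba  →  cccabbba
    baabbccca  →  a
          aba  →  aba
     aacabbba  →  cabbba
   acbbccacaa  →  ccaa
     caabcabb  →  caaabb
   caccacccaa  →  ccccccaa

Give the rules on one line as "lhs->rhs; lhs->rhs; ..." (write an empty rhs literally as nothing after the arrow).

ac->c; bc->

  | aca => ca
  | cccbca => ccca
  | aacbacaa => acbacaa => cbacaa => cbcaa => caa
  | caaacaabbc => caacaabbc => cacaabbc => ccaabbc => ccaab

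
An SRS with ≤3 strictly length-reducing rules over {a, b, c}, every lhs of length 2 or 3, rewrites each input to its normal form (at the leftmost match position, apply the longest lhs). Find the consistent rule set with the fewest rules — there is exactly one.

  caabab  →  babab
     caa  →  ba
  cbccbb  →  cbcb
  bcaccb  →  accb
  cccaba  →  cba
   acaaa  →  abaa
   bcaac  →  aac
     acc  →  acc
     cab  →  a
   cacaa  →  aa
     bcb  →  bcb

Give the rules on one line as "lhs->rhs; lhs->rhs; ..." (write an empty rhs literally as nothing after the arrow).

  | caabab => babab
  | caa => ba
  | cbccbb => cbcca => cbcb
  | bcaccb => bbccb => accb

bb->a; ca->b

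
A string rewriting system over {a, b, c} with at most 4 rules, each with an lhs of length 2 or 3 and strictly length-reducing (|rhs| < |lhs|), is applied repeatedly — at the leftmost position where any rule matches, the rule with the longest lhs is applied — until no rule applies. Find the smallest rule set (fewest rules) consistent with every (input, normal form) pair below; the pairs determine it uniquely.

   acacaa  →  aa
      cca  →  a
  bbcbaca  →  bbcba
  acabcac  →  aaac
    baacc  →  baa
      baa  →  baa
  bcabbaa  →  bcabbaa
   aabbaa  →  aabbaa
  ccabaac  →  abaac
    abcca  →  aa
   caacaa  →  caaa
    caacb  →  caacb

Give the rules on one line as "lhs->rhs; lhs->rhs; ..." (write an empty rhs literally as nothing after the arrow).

abc->aa; aca->a; cc->

  | acacaa => acaa => aa
  | cca => a
  | bbcbaca => bbcba
  | acabcac => abcac => aaac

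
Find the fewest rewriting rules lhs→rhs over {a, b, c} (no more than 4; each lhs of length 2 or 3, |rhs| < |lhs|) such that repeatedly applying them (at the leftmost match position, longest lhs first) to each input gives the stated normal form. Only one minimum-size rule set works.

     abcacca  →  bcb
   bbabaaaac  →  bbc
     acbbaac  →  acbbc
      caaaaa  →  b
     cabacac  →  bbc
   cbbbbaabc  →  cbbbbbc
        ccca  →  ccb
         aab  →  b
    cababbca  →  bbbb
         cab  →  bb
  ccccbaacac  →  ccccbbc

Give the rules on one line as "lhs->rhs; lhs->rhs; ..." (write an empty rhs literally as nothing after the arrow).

  | abcacca => cacca => bcca => bcb
  | bbabaaaac => bbaaaac => bbaac => bbc
  | acbbaac => acbbc
  | caaaaa => baaaa => baa => b

aa->; ab->; ca->b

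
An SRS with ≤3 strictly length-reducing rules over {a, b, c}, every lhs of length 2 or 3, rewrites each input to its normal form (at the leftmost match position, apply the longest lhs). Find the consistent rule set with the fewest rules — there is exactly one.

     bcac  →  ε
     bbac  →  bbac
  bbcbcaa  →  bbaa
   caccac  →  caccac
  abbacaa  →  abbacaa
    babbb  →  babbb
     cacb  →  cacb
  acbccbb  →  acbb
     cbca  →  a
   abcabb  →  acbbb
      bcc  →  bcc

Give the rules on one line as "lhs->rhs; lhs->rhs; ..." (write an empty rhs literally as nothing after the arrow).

  | bcac => cbc => ε
  | bbac
  | bbcbcaa => bbaa
  | caccac

bca->cb; cbc->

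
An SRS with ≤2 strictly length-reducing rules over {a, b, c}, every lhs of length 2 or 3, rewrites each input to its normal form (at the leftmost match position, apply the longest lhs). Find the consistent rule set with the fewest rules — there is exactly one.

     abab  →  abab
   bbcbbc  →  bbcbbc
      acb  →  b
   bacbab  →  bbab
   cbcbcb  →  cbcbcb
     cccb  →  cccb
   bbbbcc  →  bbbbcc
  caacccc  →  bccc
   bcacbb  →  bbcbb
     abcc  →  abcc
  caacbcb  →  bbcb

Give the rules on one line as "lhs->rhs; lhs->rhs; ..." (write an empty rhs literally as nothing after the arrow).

  | abab
  | bbcbbc
  | acb => b
  | bacbab => bbab

ac->; ca->b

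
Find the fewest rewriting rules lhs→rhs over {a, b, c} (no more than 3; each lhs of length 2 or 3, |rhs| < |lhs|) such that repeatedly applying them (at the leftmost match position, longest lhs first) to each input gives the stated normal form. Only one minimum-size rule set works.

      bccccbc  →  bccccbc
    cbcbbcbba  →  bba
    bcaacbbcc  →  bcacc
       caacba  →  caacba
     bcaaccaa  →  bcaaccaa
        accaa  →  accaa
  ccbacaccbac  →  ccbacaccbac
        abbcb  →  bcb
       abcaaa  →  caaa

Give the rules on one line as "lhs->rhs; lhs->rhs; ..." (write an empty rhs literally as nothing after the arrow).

  | bccccbc
  | cbcbbcbba => cbbcbba => bcbba => bba
  | bcaacbbcc => bcaabcc => bcacc
  | caacba

ab->; cbb->b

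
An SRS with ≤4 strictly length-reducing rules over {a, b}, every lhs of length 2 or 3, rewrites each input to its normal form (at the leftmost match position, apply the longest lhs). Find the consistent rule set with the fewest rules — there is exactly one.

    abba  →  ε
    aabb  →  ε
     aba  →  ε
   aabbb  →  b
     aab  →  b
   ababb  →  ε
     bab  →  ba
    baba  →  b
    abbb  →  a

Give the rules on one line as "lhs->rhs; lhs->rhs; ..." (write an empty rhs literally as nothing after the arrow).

  | abba => aba => aa => ε
  | aabb => bb => ε
  | aba => aa => ε
  | aabbb => bbb => b

aa->; ab->a; bb->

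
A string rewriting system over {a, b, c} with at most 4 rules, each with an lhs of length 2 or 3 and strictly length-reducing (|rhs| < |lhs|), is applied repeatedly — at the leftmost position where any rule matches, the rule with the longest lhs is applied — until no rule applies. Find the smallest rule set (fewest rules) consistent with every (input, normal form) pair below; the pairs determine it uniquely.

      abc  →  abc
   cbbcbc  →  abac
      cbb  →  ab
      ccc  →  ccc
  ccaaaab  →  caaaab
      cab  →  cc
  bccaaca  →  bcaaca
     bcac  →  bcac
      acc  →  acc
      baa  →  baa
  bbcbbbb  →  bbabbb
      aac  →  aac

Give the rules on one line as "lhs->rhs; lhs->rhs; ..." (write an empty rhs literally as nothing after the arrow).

  | abc
  | cbbcbc => abcbc => abac
  | cbb => ab
  | ccc

cab->cc; cb->a; cca->ca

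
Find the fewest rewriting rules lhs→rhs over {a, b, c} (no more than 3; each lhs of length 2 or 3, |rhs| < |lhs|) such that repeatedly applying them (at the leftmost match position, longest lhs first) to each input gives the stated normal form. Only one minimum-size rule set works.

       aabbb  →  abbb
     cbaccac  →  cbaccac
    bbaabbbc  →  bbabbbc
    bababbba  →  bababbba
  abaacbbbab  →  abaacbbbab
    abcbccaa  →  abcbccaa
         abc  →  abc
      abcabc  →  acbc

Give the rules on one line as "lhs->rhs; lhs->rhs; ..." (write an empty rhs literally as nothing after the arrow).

  | aabbb => abbb
  | cbaccac
  | bbaabbbc => bbabbbc
  | bababbba

aab->ab; bca->c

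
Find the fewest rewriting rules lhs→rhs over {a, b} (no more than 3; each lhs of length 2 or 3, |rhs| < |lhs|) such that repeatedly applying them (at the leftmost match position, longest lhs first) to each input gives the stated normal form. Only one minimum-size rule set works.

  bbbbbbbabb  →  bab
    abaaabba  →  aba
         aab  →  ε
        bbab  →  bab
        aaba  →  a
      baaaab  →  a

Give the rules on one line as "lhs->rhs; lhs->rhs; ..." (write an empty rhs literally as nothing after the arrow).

  | bbbbbbbabb => bbbbbbabb => bbbbbabb => bbbbabb => bbbabb => bbabb => babb => bab
  | abaaabba => aaabba => aba
  | aab => ε
  | bbab => bab

aab->; baa->a; bb->b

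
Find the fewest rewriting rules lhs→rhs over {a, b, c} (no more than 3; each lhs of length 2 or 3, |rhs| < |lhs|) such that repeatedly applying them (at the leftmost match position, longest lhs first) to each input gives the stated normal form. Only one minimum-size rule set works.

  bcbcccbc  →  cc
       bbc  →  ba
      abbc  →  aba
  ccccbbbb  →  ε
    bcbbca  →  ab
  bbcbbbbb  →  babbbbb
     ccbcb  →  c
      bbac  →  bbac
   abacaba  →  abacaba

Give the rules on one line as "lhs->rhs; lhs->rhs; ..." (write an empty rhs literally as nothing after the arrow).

  | bcbcccbc => abcccbc => aaccbc => ccbc => cc
  | bbc => ba
  | abbc => aba
  | ccccbbbb => cccbbb => ccbb => cb => ε

aa->; bc->a; cb->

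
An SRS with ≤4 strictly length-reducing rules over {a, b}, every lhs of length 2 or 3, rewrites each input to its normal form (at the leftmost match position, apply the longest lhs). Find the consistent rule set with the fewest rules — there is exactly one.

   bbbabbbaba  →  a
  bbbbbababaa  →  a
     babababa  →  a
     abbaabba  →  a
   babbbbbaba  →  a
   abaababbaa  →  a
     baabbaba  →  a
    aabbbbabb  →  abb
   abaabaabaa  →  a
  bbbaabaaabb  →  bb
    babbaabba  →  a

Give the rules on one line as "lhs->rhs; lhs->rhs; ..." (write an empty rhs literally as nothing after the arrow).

aa->a; aab->b; ba->a

  | bbbabbbaba => bbabbbaba => babbbaba => abbbaba => abbaba => ababa => aaba => ba => a
  | bbbbbababaa => bbbbababaa => bbbababaa => bbababaa => bababaa => ababaa => aabaa => baa => aa => a
  | babababa => abababa => aababa => baba => aba => aa => a
  | abbaabba => abaabba => aaabba => aabba => bba => ba => a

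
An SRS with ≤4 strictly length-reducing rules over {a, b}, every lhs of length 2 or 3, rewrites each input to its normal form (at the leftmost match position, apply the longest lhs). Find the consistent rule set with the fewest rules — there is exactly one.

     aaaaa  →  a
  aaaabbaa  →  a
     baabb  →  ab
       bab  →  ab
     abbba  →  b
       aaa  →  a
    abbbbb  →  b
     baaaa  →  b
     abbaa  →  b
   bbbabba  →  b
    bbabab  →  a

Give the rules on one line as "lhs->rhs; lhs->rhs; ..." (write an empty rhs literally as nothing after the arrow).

aa->b; ba->a; bb->a

  | aaaaa => baaa => aaa => ba => a
  | aaaabbaa => baabbaa => aabbaa => bbbaa => abaa => aaa => ba => a
  | baabb => aabb => bbb => ab
  | bab => ab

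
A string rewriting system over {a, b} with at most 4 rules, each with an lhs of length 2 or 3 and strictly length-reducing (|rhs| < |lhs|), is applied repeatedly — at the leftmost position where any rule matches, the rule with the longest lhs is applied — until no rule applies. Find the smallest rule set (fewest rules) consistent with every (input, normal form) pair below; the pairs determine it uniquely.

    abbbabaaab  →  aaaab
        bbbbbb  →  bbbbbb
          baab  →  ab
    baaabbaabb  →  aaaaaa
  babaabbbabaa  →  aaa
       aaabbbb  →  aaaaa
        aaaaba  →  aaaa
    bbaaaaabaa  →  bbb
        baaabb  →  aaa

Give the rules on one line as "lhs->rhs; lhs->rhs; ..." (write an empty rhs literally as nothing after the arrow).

abb->aa; ba->; bba->bb

  | abbbabaaab => aababaaab => aabaaab => aaaab
  | bbbbbb
  | baab => ab
  | baaabbaabb => aabbaabb => aaaaabb => aaaaaa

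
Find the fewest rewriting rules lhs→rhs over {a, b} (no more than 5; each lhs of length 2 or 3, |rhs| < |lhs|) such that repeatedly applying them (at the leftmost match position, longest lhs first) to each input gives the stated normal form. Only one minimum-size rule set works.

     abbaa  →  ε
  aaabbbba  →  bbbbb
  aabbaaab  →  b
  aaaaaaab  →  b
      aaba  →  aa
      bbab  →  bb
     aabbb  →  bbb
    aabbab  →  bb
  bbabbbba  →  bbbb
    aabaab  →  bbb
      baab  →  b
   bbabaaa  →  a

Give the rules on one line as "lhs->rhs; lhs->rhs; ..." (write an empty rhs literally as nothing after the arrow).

aaa->bb; ab->b; aba->a; ba->

  | abbaa => bbaa => ba => ε
  | aaabbbba => bbbbbba => bbbbb
  | aabbaaab => abbaaab => bbaaab => baab => ab => b
  | aaaaaaab => bbaaaab => baaab => aab => ab => b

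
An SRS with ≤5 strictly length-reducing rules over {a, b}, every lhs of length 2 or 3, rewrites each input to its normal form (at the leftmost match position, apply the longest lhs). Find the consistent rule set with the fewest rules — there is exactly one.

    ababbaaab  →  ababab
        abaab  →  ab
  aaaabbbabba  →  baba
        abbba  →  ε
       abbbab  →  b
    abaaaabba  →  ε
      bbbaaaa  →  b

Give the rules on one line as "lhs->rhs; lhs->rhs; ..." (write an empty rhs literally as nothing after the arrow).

  | ababbaaab => ababaaab => ababbab => ababab
  | abaab => abb => ab
  | aaaabbbabba => baabbbabba => bbbbabba => babba => baba
  | abbba => aa => ε

aa->; aaa->ba; bb->b; bbb->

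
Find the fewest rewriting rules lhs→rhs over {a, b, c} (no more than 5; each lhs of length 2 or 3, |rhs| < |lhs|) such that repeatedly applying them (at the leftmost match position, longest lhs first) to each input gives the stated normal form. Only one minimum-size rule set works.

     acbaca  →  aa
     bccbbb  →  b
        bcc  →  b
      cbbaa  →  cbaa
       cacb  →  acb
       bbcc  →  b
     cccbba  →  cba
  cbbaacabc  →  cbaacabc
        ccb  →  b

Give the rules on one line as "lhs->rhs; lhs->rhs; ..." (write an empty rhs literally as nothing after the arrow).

  | acbaca => acca => aa
  | bccbbb => bbbb => bbb => bb => b
  | bcc => b
  | cbbaa => cbaa

bac->c; bb->b; cac->ac; cc->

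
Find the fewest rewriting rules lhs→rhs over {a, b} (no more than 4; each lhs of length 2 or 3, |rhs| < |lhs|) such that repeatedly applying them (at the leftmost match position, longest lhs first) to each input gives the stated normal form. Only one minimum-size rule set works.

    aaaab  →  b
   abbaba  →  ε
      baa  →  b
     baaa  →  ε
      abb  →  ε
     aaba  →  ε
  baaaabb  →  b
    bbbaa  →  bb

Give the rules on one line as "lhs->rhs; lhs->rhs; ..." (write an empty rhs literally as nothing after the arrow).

  | aaaab => aaab => aab => ab => b
  | abbaba => aba => ba => ε
  | baa => ab => b
  | baaa => aba => ba => ε

ab->b; abb->; ba->; baa->ab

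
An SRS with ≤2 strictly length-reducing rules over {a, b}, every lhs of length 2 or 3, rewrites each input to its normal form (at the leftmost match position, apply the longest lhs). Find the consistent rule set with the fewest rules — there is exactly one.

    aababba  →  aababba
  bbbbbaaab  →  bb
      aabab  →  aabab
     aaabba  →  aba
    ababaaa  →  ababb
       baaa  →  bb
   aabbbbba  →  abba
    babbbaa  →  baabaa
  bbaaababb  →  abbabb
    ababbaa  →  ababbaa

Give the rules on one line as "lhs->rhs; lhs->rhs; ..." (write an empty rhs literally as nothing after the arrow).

  | aababba
  | bbbbbaaab => abbbaaab => aabaaab => aabbb => aaab => bb
  | aabab
  | aaabba => bbba => aba

aaa->b; bbb->ab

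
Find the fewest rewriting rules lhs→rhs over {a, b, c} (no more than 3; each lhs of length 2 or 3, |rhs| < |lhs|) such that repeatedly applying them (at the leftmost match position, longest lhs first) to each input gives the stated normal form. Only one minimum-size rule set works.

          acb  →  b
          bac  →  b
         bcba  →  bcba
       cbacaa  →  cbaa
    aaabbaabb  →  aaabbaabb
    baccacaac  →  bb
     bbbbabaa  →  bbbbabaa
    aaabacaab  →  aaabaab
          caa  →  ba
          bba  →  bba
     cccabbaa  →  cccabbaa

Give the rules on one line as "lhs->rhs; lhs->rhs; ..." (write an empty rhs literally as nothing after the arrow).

ac->; caa->ba

  | acb => b
  | bac => b
  | bcba
  | cbacaa => cbaa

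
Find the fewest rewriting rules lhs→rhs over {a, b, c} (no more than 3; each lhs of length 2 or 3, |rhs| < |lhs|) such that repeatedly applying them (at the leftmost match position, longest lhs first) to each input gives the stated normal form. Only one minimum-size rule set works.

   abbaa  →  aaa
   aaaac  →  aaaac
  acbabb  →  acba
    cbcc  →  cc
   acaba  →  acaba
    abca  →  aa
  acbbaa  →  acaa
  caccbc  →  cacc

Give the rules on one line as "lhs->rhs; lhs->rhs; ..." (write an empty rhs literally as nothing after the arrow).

bb->; bc->

  | abbaa => aaa
  | aaaac
  | acbabb => acba
  | cbcc => cc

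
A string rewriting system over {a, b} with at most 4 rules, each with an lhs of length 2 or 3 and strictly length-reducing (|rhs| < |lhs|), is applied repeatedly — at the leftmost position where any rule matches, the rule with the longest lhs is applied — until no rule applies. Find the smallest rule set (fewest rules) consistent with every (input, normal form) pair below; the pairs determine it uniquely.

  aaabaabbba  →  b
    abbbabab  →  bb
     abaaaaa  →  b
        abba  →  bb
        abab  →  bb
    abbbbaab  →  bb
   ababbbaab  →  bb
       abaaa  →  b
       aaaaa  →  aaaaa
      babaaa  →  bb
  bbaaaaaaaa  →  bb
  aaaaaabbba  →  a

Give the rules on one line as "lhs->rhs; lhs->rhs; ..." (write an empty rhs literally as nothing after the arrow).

ab->b; ba->b; bbb->

  | aaabaabbba => aabaabbba => abaabbba => baabbba => babbba => bbbba => ba => b
  | abbbabab => bbbabab => abab => bab => bb
  | abaaaaa => baaaaa => baaaa => baaa => baa => ba => b
  | abba => bba => bb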